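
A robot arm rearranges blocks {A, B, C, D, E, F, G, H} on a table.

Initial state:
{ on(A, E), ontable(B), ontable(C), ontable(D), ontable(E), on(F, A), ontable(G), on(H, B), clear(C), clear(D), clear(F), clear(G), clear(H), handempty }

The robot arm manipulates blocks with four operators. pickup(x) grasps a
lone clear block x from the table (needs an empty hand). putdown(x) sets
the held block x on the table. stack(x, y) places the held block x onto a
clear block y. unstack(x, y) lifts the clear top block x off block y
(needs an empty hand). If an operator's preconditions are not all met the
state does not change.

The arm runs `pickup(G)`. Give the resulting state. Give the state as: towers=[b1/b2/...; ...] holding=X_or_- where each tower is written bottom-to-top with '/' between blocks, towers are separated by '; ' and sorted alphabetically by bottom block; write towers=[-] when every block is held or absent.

before: towers=[B/H; C; D; E/A/F; G] holding=-
pre[pickup(G)]: clear(G) yes, ontable(G) yes, handempty yes
all met → apply pickup(G)
after:  towers=[B/H; C; D; E/A/F] holding=G

towers=[B/H; C; D; E/A/F] holding=G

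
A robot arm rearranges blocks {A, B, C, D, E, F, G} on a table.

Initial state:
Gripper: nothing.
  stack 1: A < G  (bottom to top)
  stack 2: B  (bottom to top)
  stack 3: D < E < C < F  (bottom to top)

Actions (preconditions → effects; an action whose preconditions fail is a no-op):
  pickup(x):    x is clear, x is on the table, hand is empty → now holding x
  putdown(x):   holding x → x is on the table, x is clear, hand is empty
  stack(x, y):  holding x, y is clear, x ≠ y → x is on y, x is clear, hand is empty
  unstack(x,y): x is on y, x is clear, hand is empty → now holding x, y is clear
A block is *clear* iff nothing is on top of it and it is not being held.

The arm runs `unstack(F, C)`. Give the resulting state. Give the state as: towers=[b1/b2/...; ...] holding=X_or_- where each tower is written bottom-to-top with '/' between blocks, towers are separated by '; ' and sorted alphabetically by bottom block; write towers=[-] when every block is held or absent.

before: towers=[A/G; B; D/E/C/F] holding=-
pre[unstack(F, C)]: on(F,C) ok, clear(F) ok, handempty ok
all met → apply unstack(F, C)
after:  towers=[A/G; B; D/E/C] holding=F

towers=[A/G; B; D/E/C] holding=F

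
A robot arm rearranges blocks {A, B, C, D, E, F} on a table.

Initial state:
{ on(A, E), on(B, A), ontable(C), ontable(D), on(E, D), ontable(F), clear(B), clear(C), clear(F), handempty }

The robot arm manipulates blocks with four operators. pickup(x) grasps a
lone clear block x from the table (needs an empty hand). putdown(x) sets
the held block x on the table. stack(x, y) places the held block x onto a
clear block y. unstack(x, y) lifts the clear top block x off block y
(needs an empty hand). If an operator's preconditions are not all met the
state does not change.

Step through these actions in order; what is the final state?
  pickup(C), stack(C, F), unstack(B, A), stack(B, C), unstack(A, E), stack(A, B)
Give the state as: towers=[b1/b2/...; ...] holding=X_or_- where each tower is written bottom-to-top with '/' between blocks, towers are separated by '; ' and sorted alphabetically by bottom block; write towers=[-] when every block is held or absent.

step 1 (pickup(C)): towers=[D/E/A/B; F] holding=C
step 2 (stack(C, F)): towers=[D/E/A/B; F/C] holding=-
step 3 (unstack(B, A)): towers=[D/E/A; F/C] holding=B
step 4 (stack(B, C)): towers=[D/E/A; F/C/B] holding=-
step 5 (unstack(A, E)): towers=[D/E; F/C/B] holding=A
step 6 (stack(A, B)): towers=[D/E; F/C/B/A] holding=-

towers=[D/E; F/C/B/A] holding=-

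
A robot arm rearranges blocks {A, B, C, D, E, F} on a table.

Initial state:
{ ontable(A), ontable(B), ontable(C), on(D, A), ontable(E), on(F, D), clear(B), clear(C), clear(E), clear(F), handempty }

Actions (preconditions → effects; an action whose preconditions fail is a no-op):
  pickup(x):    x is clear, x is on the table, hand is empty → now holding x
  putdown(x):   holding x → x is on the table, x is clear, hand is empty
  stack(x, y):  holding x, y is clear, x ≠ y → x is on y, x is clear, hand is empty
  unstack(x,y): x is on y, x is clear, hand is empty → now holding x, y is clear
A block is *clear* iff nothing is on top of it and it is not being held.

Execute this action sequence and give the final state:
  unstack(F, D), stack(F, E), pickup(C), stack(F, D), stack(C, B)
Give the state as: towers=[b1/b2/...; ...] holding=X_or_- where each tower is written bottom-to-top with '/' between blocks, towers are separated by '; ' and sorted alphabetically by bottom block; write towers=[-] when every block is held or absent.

towers=[A/D; B/C; E/F] holding=-

step 1 (unstack(F, D)): towers=[A/D; B; C; E] holding=F
step 2 (stack(F, E)): towers=[A/D; B; C; E/F] holding=-
step 3 (pickup(C)): towers=[A/D; B; E/F] holding=C
step 4 (stack(F, D)) [no-op]: towers=[A/D; B; E/F] holding=C
step 5 (stack(C, B)): towers=[A/D; B/C; E/F] holding=-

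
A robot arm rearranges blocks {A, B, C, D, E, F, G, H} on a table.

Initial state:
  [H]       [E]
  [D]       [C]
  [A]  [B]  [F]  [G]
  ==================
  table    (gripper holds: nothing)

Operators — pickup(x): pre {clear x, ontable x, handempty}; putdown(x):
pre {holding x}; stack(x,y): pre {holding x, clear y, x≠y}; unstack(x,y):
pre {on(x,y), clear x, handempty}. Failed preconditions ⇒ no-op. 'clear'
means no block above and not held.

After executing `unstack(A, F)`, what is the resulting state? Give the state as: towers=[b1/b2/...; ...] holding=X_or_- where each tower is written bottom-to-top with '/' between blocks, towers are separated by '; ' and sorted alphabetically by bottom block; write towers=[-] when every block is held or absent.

before: towers=[A/D/H; B; F/C/E; G] holding=-
pre[unstack(A, F)]: on(A,F) no, clear(A) no, handempty yes
on(A,F), clear(A) unmet → unstack(A, F) is a no-op
after:  towers=[A/D/H; B; F/C/E; G] holding=-

towers=[A/D/H; B; F/C/E; G] holding=-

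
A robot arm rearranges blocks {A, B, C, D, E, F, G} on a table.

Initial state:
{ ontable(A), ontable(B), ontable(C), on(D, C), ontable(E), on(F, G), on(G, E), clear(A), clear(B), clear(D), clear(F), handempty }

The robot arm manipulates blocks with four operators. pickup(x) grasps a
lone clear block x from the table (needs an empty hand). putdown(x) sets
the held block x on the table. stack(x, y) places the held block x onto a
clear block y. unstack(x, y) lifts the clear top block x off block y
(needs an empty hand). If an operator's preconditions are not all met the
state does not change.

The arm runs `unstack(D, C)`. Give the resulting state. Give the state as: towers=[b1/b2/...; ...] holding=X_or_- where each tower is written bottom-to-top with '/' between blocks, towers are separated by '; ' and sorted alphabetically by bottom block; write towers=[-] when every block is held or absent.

before: towers=[A; B; C/D; E/G/F] holding=-
pre[unstack(D, C)]: on(D,C) yes, clear(D) yes, handempty yes
all met → apply unstack(D, C)
after:  towers=[A; B; C; E/G/F] holding=D

towers=[A; B; C; E/G/F] holding=D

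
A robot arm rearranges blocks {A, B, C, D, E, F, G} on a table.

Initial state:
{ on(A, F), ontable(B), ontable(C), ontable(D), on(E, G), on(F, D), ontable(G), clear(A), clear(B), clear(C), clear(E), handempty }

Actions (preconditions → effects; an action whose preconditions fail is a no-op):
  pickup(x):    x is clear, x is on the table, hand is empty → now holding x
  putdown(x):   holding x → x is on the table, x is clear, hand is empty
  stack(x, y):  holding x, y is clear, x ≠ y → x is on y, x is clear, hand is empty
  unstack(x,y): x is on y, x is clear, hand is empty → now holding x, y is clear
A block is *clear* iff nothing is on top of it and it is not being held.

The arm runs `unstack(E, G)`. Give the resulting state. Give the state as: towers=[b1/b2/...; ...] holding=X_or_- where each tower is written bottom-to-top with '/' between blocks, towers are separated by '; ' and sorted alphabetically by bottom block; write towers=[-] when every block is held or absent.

towers=[B; C; D/F/A; G] holding=E

before: towers=[B; C; D/F/A; G/E] holding=-
pre[unstack(E, G)]: on(E,G) ✓, clear(E) ✓, handempty ✓
all met → apply unstack(E, G)
after:  towers=[B; C; D/F/A; G] holding=E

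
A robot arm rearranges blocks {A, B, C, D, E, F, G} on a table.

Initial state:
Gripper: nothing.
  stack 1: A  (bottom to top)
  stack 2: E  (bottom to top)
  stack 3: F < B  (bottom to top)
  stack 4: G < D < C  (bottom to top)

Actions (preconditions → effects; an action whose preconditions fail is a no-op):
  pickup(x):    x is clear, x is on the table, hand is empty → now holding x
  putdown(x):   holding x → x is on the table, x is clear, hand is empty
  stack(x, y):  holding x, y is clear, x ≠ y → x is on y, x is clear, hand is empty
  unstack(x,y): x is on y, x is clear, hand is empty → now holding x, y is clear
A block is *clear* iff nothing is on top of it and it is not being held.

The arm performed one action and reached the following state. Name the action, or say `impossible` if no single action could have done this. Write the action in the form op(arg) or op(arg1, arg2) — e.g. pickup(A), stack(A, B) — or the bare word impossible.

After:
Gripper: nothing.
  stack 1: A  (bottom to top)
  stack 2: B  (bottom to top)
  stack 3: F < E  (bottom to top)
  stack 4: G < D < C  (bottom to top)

impossible

target: towers=[A; B; F/E; G/D/C] holding=-
     unstack(B, F) → towers=[A; E; F; G/D/C] holding=B
         pickup(A) → towers=[E; F/B; G/D/C] holding=A
         pickup(E) → towers=[A; F/B; G/D/C] holding=E
     unstack(C, D) → towers=[A; E; F/B; G/D] holding=C
none of the 4 applicable actions match → impossible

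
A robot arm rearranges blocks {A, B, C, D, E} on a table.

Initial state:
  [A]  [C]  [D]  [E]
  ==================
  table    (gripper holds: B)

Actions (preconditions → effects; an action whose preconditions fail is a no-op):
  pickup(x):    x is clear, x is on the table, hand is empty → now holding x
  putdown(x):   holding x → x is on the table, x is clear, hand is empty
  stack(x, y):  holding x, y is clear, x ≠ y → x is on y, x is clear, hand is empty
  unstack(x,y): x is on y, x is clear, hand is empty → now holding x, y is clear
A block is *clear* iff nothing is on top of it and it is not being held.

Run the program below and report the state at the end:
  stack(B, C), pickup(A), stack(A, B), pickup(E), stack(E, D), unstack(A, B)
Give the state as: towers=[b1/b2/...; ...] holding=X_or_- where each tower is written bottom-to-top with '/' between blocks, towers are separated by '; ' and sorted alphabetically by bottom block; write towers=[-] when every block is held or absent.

towers=[C/B; D/E] holding=A

step 1 (stack(B, C)): towers=[A; C/B; D; E] holding=-
step 2 (pickup(A)): towers=[C/B; D; E] holding=A
step 3 (stack(A, B)): towers=[C/B/A; D; E] holding=-
step 4 (pickup(E)): towers=[C/B/A; D] holding=E
step 5 (stack(E, D)): towers=[C/B/A; D/E] holding=-
step 6 (unstack(A, B)): towers=[C/B; D/E] holding=A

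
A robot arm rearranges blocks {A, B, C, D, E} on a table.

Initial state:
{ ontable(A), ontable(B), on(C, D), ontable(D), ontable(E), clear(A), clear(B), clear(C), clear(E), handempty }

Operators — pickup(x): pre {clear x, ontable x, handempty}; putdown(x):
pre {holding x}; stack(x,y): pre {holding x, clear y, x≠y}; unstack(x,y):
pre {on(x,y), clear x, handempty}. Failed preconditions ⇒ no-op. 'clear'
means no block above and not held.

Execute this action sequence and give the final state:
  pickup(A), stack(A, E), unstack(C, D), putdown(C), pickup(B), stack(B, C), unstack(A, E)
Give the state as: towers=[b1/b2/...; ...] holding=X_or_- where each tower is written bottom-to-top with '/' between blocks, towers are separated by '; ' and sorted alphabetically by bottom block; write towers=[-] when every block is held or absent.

towers=[C/B; D; E] holding=A

step 1 (pickup(A)): towers=[B; D/C; E] holding=A
step 2 (stack(A, E)): towers=[B; D/C; E/A] holding=-
step 3 (unstack(C, D)): towers=[B; D; E/A] holding=C
step 4 (putdown(C)): towers=[B; C; D; E/A] holding=-
step 5 (pickup(B)): towers=[C; D; E/A] holding=B
step 6 (stack(B, C)): towers=[C/B; D; E/A] holding=-
step 7 (unstack(A, E)): towers=[C/B; D; E] holding=A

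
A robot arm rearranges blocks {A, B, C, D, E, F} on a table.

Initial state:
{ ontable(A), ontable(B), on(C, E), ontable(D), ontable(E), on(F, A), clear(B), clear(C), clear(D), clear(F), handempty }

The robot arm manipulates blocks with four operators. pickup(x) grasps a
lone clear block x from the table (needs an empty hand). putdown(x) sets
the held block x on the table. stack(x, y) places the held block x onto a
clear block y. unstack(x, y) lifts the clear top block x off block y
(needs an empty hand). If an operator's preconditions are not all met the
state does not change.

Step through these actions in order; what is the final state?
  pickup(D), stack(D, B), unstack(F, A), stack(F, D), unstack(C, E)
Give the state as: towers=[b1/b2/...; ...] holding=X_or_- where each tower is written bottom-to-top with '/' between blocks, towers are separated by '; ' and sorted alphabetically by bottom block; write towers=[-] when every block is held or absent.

towers=[A; B/D/F; E] holding=C

step 1 (pickup(D)): towers=[A/F; B; E/C] holding=D
step 2 (stack(D, B)): towers=[A/F; B/D; E/C] holding=-
step 3 (unstack(F, A)): towers=[A; B/D; E/C] holding=F
step 4 (stack(F, D)): towers=[A; B/D/F; E/C] holding=-
step 5 (unstack(C, E)): towers=[A; B/D/F; E] holding=C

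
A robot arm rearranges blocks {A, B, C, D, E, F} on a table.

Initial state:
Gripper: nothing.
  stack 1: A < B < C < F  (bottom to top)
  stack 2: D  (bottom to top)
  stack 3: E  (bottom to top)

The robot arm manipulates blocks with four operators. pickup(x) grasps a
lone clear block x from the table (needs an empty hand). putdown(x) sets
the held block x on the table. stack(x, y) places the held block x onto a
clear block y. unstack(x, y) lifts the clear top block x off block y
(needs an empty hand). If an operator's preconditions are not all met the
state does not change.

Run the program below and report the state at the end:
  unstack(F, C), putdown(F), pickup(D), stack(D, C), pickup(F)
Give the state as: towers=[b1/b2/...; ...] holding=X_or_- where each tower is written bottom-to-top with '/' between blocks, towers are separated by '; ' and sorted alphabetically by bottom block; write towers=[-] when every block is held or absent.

step 1 (unstack(F, C)): towers=[A/B/C; D; E] holding=F
step 2 (putdown(F)): towers=[A/B/C; D; E; F] holding=-
step 3 (pickup(D)): towers=[A/B/C; E; F] holding=D
step 4 (stack(D, C)): towers=[A/B/C/D; E; F] holding=-
step 5 (pickup(F)): towers=[A/B/C/D; E] holding=F

towers=[A/B/C/D; E] holding=F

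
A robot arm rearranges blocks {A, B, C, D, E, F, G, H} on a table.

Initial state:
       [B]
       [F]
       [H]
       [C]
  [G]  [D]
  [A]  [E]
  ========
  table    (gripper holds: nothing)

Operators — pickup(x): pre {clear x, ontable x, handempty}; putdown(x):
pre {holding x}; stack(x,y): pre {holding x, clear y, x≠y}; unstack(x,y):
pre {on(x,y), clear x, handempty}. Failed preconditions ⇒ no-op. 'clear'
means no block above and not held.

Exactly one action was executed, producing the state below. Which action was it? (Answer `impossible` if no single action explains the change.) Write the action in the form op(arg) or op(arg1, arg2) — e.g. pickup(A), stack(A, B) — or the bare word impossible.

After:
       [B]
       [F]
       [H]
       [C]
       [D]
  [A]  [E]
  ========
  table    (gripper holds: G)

target: towers=[A; E/D/C/H/F/B] holding=G
     unstack(G, A) → towers=[A; E/D/C/H/F/B] holding=G  ← match
     unstack(B, F) → towers=[A/G; E/D/C/H/F] holding=B

unstack(G, A)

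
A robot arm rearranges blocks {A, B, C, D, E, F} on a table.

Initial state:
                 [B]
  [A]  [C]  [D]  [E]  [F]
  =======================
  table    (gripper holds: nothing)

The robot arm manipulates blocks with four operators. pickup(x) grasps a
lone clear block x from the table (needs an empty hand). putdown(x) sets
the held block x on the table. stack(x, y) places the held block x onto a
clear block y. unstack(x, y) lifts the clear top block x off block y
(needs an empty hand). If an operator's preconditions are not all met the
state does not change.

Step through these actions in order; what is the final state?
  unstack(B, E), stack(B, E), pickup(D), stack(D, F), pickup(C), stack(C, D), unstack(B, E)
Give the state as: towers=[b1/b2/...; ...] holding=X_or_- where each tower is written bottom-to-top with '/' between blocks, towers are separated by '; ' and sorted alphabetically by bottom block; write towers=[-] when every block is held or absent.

step 1 (unstack(B, E)): towers=[A; C; D; E; F] holding=B
step 2 (stack(B, E)): towers=[A; C; D; E/B; F] holding=-
step 3 (pickup(D)): towers=[A; C; E/B; F] holding=D
step 4 (stack(D, F)): towers=[A; C; E/B; F/D] holding=-
step 5 (pickup(C)): towers=[A; E/B; F/D] holding=C
step 6 (stack(C, D)): towers=[A; E/B; F/D/C] holding=-
step 7 (unstack(B, E)): towers=[A; E; F/D/C] holding=B

towers=[A; E; F/D/C] holding=B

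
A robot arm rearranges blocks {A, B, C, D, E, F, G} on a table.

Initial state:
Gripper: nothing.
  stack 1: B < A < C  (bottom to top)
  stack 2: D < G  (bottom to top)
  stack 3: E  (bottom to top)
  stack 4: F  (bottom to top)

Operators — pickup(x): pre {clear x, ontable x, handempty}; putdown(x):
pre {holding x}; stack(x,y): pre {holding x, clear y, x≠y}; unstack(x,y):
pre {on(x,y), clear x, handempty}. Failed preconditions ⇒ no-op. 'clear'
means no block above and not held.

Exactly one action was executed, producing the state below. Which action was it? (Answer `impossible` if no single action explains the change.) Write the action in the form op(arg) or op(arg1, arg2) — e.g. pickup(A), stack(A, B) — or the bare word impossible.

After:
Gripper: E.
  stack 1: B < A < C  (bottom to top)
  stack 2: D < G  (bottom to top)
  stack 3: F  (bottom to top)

target: towers=[B/A/C; D/G; F] holding=E
         pickup(F) → towers=[B/A/C; D/G; E] holding=F
     unstack(G, D) → towers=[B/A/C; D; E; F] holding=G
         pickup(E) → towers=[B/A/C; D/G; F] holding=E  ← match
     unstack(C, A) → towers=[B/A; D/G; E; F] holding=C

pickup(E)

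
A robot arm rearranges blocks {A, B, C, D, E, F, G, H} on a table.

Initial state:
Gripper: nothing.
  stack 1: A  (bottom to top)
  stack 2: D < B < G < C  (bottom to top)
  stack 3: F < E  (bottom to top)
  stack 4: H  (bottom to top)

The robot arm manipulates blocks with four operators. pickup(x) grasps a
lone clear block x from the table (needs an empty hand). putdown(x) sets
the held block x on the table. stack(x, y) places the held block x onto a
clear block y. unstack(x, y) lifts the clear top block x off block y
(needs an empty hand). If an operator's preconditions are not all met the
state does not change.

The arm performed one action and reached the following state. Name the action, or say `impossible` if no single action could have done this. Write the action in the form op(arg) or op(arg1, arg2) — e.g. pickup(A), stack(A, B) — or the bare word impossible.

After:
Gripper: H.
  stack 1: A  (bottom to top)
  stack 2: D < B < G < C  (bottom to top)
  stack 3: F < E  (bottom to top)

target: towers=[A; D/B/G/C; F/E] holding=H
         pickup(A) → towers=[D/B/G/C; F/E; H] holding=A
     unstack(E, F) → towers=[A; D/B/G/C; F; H] holding=E
         pickup(H) → towers=[A; D/B/G/C; F/E] holding=H  ← match
     unstack(C, G) → towers=[A; D/B/G; F/E; H] holding=C

pickup(H)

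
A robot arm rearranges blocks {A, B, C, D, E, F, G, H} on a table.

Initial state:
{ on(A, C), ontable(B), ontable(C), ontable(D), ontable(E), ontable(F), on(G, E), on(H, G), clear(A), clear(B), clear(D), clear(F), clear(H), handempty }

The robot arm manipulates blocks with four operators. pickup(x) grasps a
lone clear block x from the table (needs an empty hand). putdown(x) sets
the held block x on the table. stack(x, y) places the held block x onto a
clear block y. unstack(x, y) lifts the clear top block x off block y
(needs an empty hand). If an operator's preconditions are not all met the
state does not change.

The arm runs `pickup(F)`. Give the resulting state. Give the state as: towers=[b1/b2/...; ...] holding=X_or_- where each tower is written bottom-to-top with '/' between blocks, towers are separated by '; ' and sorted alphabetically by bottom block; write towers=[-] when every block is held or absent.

towers=[B; C/A; D; E/G/H] holding=F

before: towers=[B; C/A; D; E/G/H; F] holding=-
pre[pickup(F)]: clear(F) ✓, ontable(F) ✓, handempty ✓
all met → apply pickup(F)
after:  towers=[B; C/A; D; E/G/H] holding=F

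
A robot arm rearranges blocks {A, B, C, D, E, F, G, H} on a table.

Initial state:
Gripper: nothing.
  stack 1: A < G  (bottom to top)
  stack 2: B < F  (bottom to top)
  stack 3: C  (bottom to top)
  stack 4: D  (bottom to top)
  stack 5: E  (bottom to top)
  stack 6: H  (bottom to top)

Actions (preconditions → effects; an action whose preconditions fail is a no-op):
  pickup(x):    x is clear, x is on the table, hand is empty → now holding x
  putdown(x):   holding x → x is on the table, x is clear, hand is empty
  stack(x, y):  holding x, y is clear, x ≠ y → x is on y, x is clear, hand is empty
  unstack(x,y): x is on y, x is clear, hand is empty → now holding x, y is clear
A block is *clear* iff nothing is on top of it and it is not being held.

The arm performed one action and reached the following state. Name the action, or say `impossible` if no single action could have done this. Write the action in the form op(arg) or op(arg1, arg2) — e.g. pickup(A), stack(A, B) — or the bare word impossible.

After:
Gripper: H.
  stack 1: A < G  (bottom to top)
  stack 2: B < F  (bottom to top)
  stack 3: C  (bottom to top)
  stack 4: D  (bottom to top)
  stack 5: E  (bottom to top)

target: towers=[A/G; B/F; C; D; E] holding=H
     unstack(G, A) → towers=[A; B/F; C; D; E; H] holding=G
         pickup(E) → towers=[A/G; B/F; C; D; H] holding=E
         pickup(H) → towers=[A/G; B/F; C; D; E] holding=H  ← match
     unstack(F, B) → towers=[A/G; B; C; D; E; H] holding=F
         pickup(D) → towers=[A/G; B/F; C; E; H] holding=D
         pickup(C) → towers=[A/G; B/F; D; E; H] holding=C

pickup(H)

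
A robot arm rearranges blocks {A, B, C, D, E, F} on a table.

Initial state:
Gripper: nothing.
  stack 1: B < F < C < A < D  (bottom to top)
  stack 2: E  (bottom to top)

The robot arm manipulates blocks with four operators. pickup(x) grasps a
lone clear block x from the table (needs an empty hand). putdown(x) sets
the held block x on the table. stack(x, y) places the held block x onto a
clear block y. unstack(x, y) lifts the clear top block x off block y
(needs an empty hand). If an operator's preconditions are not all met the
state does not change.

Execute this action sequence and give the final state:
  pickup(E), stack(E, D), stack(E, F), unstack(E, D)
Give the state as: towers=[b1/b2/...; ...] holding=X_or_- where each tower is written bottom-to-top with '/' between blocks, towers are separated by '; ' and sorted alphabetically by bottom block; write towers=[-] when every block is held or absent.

step 1 (pickup(E)): towers=[B/F/C/A/D] holding=E
step 2 (stack(E, D)): towers=[B/F/C/A/D/E] holding=-
step 3 (stack(E, F)) [no-op]: towers=[B/F/C/A/D/E] holding=-
step 4 (unstack(E, D)): towers=[B/F/C/A/D] holding=E

towers=[B/F/C/A/D] holding=E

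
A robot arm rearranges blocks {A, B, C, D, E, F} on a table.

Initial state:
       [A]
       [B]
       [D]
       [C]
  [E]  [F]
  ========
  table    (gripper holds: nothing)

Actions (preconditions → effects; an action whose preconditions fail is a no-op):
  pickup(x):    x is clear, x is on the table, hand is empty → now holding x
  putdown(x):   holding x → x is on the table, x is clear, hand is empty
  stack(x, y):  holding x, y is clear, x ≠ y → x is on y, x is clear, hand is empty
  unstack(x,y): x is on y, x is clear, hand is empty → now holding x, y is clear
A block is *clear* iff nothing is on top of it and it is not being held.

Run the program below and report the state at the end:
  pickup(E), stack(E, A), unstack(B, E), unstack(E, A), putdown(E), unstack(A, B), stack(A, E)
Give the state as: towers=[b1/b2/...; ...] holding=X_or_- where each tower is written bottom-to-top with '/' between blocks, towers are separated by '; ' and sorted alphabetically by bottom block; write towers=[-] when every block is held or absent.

towers=[E/A; F/C/D/B] holding=-

step 1 (pickup(E)): towers=[F/C/D/B/A] holding=E
step 2 (stack(E, A)): towers=[F/C/D/B/A/E] holding=-
step 3 (unstack(B, E)) [no-op]: towers=[F/C/D/B/A/E] holding=-
step 4 (unstack(E, A)): towers=[F/C/D/B/A] holding=E
step 5 (putdown(E)): towers=[E; F/C/D/B/A] holding=-
step 6 (unstack(A, B)): towers=[E; F/C/D/B] holding=A
step 7 (stack(A, E)): towers=[E/A; F/C/D/B] holding=-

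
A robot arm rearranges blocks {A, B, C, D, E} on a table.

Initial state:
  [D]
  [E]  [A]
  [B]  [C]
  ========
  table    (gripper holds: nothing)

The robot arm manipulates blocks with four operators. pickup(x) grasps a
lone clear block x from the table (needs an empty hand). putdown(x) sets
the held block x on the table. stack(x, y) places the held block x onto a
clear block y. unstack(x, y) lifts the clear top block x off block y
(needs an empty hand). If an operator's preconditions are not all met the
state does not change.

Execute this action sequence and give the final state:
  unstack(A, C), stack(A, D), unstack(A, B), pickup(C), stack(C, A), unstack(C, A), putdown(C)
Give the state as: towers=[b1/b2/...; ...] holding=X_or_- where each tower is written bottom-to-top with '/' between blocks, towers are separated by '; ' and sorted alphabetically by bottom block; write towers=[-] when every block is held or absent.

towers=[B/E/D/A; C] holding=-

step 1 (unstack(A, C)): towers=[B/E/D; C] holding=A
step 2 (stack(A, D)): towers=[B/E/D/A; C] holding=-
step 3 (unstack(A, B)) [no-op]: towers=[B/E/D/A; C] holding=-
step 4 (pickup(C)): towers=[B/E/D/A] holding=C
step 5 (stack(C, A)): towers=[B/E/D/A/C] holding=-
step 6 (unstack(C, A)): towers=[B/E/D/A] holding=C
step 7 (putdown(C)): towers=[B/E/D/A; C] holding=-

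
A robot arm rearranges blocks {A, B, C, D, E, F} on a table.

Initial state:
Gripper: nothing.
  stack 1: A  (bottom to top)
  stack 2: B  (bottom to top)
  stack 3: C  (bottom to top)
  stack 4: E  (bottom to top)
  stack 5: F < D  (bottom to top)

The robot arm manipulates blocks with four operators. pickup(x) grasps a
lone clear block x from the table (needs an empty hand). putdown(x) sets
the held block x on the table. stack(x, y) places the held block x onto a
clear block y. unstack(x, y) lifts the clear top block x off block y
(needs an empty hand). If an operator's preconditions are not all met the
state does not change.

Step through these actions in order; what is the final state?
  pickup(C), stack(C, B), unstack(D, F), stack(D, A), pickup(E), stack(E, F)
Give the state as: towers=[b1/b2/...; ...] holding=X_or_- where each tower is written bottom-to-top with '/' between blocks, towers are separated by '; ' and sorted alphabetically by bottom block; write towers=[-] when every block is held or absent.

towers=[A/D; B/C; F/E] holding=-

step 1 (pickup(C)): towers=[A; B; E; F/D] holding=C
step 2 (stack(C, B)): towers=[A; B/C; E; F/D] holding=-
step 3 (unstack(D, F)): towers=[A; B/C; E; F] holding=D
step 4 (stack(D, A)): towers=[A/D; B/C; E; F] holding=-
step 5 (pickup(E)): towers=[A/D; B/C; F] holding=E
step 6 (stack(E, F)): towers=[A/D; B/C; F/E] holding=-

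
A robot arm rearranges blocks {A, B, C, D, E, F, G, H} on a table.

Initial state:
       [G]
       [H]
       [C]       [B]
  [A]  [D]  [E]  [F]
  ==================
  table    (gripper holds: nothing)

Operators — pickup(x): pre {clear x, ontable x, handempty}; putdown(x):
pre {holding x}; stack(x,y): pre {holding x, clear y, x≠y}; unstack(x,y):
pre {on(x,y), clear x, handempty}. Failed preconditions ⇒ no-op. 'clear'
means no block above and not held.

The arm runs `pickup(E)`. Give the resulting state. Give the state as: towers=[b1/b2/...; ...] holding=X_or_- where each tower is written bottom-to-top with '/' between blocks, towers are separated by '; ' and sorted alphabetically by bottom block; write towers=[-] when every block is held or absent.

towers=[A; D/C/H/G; F/B] holding=E

before: towers=[A; D/C/H/G; E; F/B] holding=-
pre[pickup(E)]: clear(E) yes, ontable(E) yes, handempty yes
all met → apply pickup(E)
after:  towers=[A; D/C/H/G; F/B] holding=E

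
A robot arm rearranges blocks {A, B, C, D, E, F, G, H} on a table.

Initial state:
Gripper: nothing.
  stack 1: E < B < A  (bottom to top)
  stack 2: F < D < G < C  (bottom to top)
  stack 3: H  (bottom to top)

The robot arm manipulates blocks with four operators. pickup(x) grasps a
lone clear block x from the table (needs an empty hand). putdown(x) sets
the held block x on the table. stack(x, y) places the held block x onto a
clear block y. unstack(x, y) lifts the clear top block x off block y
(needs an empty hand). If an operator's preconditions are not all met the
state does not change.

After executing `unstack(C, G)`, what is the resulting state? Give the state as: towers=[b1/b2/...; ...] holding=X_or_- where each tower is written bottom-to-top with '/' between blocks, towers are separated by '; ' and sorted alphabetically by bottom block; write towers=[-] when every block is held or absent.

towers=[E/B/A; F/D/G; H] holding=C

before: towers=[E/B/A; F/D/G/C; H] holding=-
pre[unstack(C, G)]: on(C,G) ok, clear(C) ok, handempty ok
all met → apply unstack(C, G)
after:  towers=[E/B/A; F/D/G; H] holding=C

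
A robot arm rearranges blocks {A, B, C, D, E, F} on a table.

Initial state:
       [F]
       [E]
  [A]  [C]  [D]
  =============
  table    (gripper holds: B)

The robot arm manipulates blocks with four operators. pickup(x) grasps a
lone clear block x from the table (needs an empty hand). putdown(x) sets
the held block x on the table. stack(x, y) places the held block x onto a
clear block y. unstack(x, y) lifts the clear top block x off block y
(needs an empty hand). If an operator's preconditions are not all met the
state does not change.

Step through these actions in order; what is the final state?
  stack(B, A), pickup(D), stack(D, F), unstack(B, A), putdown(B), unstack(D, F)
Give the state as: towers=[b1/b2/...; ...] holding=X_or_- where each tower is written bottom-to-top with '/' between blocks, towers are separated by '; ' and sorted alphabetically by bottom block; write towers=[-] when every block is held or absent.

towers=[A; B; C/E/F] holding=D

step 1 (stack(B, A)): towers=[A/B; C/E/F; D] holding=-
step 2 (pickup(D)): towers=[A/B; C/E/F] holding=D
step 3 (stack(D, F)): towers=[A/B; C/E/F/D] holding=-
step 4 (unstack(B, A)): towers=[A; C/E/F/D] holding=B
step 5 (putdown(B)): towers=[A; B; C/E/F/D] holding=-
step 6 (unstack(D, F)): towers=[A; B; C/E/F] holding=D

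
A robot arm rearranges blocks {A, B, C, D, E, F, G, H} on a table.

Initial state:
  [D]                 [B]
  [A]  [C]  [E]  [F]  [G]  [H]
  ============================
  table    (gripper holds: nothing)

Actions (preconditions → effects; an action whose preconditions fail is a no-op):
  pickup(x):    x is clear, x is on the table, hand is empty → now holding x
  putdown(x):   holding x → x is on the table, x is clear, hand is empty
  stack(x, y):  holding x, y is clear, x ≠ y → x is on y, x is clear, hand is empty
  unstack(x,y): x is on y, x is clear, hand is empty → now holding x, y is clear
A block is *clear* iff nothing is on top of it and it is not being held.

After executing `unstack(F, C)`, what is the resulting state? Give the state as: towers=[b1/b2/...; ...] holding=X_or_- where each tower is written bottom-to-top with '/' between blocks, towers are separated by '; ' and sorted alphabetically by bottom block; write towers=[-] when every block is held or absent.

towers=[A/D; C; E; F; G/B; H] holding=-

before: towers=[A/D; C; E; F; G/B; H] holding=-
pre[unstack(F, C)]: on(F,C) ✗, clear(F) ✓, handempty ✓
on(F,C) unmet → unstack(F, C) is a no-op
after:  towers=[A/D; C; E; F; G/B; H] holding=-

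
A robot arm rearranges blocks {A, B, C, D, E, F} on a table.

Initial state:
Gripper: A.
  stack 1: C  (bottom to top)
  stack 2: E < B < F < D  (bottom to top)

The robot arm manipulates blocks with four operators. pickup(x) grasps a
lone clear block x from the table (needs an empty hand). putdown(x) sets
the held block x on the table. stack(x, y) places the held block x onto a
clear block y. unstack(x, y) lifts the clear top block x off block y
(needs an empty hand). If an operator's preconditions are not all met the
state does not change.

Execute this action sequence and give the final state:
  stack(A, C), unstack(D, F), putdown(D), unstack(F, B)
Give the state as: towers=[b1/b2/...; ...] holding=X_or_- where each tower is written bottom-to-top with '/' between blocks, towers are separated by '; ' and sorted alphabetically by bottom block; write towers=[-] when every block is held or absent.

towers=[C/A; D; E/B] holding=F

step 1 (stack(A, C)): towers=[C/A; E/B/F/D] holding=-
step 2 (unstack(D, F)): towers=[C/A; E/B/F] holding=D
step 3 (putdown(D)): towers=[C/A; D; E/B/F] holding=-
step 4 (unstack(F, B)): towers=[C/A; D; E/B] holding=F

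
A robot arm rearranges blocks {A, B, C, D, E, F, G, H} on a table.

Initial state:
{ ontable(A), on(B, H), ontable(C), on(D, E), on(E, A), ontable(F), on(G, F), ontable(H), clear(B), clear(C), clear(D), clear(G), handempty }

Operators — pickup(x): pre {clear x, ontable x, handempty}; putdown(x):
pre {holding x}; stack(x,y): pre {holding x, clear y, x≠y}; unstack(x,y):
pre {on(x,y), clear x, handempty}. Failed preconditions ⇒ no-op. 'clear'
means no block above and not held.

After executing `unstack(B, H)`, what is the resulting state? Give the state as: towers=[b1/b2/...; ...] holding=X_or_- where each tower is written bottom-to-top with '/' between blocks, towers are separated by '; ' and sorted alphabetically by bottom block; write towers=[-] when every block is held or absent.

towers=[A/E/D; C; F/G; H] holding=B

before: towers=[A/E/D; C; F/G; H/B] holding=-
pre[unstack(B, H)]: on(B,H) yes, clear(B) yes, handempty yes
all met → apply unstack(B, H)
after:  towers=[A/E/D; C; F/G; H] holding=B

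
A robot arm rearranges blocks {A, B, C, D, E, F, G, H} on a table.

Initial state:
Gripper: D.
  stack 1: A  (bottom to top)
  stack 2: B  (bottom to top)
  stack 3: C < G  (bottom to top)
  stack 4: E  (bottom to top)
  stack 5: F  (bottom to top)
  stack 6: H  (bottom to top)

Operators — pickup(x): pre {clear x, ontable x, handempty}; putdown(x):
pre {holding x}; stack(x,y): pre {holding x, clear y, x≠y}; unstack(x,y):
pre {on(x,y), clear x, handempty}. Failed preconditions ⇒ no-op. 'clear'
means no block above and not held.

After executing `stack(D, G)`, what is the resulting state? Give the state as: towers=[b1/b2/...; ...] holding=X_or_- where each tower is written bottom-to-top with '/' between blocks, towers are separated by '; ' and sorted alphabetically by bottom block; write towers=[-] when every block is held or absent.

before: towers=[A; B; C/G; E; F; H] holding=D
pre[stack(D, G)]: holding(D) yes, clear(G) yes, D≠G yes
all met → apply stack(D, G)
after:  towers=[A; B; C/G/D; E; F; H] holding=-

towers=[A; B; C/G/D; E; F; H] holding=-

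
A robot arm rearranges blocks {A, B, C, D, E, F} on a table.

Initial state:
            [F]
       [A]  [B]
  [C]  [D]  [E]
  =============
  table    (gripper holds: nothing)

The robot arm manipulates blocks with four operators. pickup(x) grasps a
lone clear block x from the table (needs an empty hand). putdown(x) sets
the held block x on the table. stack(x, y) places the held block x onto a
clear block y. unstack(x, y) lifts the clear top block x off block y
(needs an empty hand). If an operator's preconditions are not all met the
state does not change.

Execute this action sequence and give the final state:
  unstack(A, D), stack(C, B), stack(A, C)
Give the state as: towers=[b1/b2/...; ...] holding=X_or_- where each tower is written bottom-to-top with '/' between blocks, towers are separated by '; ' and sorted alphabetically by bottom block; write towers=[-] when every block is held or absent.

towers=[C/A; D; E/B/F] holding=-

step 1 (unstack(A, D)): towers=[C; D; E/B/F] holding=A
step 2 (stack(C, B)) [no-op]: towers=[C; D; E/B/F] holding=A
step 3 (stack(A, C)): towers=[C/A; D; E/B/F] holding=-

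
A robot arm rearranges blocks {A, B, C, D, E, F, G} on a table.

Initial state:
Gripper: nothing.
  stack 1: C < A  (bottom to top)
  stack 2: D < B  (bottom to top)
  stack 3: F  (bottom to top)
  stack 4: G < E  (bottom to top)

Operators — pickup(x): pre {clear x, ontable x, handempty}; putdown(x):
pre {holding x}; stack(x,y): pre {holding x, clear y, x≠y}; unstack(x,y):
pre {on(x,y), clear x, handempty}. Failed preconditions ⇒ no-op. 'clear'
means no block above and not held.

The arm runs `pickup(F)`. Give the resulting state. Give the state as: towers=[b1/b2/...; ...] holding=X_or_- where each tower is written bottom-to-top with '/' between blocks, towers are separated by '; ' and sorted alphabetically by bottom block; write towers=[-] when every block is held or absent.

towers=[C/A; D/B; G/E] holding=F

before: towers=[C/A; D/B; F; G/E] holding=-
pre[pickup(F)]: clear(F) yes, ontable(F) yes, handempty yes
all met → apply pickup(F)
after:  towers=[C/A; D/B; G/E] holding=F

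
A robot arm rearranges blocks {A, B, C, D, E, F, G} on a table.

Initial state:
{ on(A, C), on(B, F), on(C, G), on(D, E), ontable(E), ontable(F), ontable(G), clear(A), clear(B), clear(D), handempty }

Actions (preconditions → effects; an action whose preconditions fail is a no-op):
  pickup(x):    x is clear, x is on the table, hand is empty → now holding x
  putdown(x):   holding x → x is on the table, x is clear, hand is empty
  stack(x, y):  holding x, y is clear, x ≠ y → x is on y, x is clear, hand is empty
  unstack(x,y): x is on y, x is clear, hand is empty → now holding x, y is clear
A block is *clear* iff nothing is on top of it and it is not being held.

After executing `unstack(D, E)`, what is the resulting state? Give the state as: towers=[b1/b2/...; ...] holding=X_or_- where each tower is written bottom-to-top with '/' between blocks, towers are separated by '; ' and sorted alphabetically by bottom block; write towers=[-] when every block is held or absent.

towers=[E; F/B; G/C/A] holding=D

before: towers=[E/D; F/B; G/C/A] holding=-
pre[unstack(D, E)]: on(D,E) ✓, clear(D) ✓, handempty ✓
all met → apply unstack(D, E)
after:  towers=[E; F/B; G/C/A] holding=D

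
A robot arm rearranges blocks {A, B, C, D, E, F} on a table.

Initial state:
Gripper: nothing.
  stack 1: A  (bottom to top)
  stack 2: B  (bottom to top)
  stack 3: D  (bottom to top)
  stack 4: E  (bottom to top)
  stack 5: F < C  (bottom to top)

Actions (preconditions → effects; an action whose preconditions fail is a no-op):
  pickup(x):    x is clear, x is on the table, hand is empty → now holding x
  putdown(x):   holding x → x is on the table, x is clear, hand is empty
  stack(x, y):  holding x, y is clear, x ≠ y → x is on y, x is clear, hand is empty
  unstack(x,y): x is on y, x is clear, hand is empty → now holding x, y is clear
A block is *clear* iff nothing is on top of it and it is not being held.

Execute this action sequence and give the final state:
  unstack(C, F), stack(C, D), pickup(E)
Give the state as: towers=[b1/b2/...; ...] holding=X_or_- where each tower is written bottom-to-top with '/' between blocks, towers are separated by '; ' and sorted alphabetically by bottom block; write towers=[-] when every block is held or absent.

step 1 (unstack(C, F)): towers=[A; B; D; E; F] holding=C
step 2 (stack(C, D)): towers=[A; B; D/C; E; F] holding=-
step 3 (pickup(E)): towers=[A; B; D/C; F] holding=E

towers=[A; B; D/C; F] holding=E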